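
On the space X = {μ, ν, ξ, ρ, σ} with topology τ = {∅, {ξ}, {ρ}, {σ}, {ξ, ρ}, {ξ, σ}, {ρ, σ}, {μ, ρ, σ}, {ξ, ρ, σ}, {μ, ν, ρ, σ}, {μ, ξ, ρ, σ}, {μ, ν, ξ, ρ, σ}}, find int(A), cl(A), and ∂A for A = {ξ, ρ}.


int(A) = {ξ, ρ}, cl(A) = {μ, ν, ξ, ρ}, ∂A = {μ, ν}.

Closed sets in (X, τ) are complements of opens:
  closed(X, τ) = {∅, {ν}, {ξ}, {μ, ν}, {ν, ξ}, {μ, ν, ξ}, {μ, ν, ρ}, {μ, ν, σ}, {μ, ν, ξ, ρ}, {μ, ν, ξ, σ}, {μ, ν, ρ, σ}, {μ, ν, ξ, ρ, σ}}.
int(A) = ⋃ {U ∈ τ : U ⊆ A}. Opens contained in A: ∅, {ξ}, {ρ}, {ξ, ρ}.
Taking the union of these: int(A) = {ξ, ρ}.
cl(A) = ⋂ {C closed : A ⊆ C}. Closed sets containing A: {μ, ν, ξ, ρ}, {μ, ν, ξ, ρ, σ}.
Intersecting these: cl(A) = {μ, ν, ξ, ρ}.
∂A = cl(A) ∖ int(A) = {μ, ν, ξ, ρ} ∖ {ξ, ρ} = {μ, ν}.


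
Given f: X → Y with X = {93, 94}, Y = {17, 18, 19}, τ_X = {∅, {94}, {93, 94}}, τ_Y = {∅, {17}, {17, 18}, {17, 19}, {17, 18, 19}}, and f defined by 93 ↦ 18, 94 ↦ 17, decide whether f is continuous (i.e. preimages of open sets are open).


f IS continuous.

Compute f^{-1}(U) for each U ∈ τ_Y:
  U = ∅: f^{-1}(U) = ∅ ∈ τ_X ✓.
  U = {17}: f^{-1}(U) = {94} ∈ τ_X ✓.
  U = {17, 18}: f^{-1}(U) = {93, 94} ∈ τ_X ✓.
  U = {17, 19}: f^{-1}(U) = {94} ∈ τ_X ✓.
  U = {17, 18, 19}: f^{-1}(U) = {93, 94} ∈ τ_X ✓.
Every preimage lies in τ_X, so f IS continuous.


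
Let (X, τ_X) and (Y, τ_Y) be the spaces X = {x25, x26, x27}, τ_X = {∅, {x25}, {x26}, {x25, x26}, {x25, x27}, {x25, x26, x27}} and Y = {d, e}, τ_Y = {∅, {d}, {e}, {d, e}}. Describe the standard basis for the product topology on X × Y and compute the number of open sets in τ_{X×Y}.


Basis B = {∅ × ∅, {x25} × {d}, {x25} × {e}, {x26} × {d}, {x26} × {e}, {x25} × {d, e}, {x25, x26} × {d}, {x25, x27} × {d}, {x25, x26} × {e}, {x25, x27} × {e}, {x26} × {d, e}, {x25, x26, x27} × {d}, {x25, x26, x27} × {e}, {x25, x26} × {d, e}, {x25, x27} × {d, e}, {x25, x26, x27} × {d, e}}; |τ_{X×Y}| = 36.

Enumerate products U × V with U ∈ τ_X, V ∈ τ_Y (deduplicated):
  ∅ × ∅ = {} (∅)
  {x25} × {d} = {(x25,d)}
  {x25} × {e} = {(x25,e)}
  {x26} × {d} = {(x26,d)}
  {x26} × {e} = {(x26,e)}
  {x25} × {d, e} = {(x25,d), (x25,e)}
  {x25, x26} × {d} = {(x25,d), (x26,d)}
  {x25, x27} × {d} = {(x25,d), (x27,d)}
  {x25, x26} × {e} = {(x25,e), (x26,e)}
  {x25, x27} × {e} = {(x25,e), (x27,e)}
  {x26} × {d, e} = {(x26,d), (x26,e)}
  {x25, x26, x27} × {d} = {(x25,d), (x26,d), (x27,d)}
  {x25, x26, x27} × {e} = {(x25,e), (x26,e), (x27,e)}
  {x25, x26} × {d, e} = {(x25,d), (x25,e), (x26,d), (x26,e)}
  {x25, x27} × {d, e} = {(x25,d), (x25,e), (x27,d), (x27,e)}
  {x25, x26, x27} × {d, e} = {(x25,d), (x25,e), (x26,d), (x26,e), (x27,d), (x27,e)}
These 16 distinct sets form the basis B.
Close under arbitrary unions to get τ_{X×Y}; counting gives |τ_{X×Y}| = 36.


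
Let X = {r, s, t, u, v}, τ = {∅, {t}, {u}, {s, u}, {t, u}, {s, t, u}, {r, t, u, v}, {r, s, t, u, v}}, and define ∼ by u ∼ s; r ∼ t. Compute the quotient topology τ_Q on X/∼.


X/∼ = {[r=t], [s=u], [v]}; |τ_Q| = 3.

Equivalence classes: [r=t], [s=u], [v].
Quotient map π: X → X/∼ sends r ↦ [r=t], s ↦ [s=u], t ↦ [r=t], u ↦ [s=u], v ↦ [v].
For each subset V ⊆ X/∼, compute π^{-1}(V) ⊆ X and check whether π^{-1}(V) ∈ τ. V is open in τ_Q iff π^{-1}(V) ∈ τ.
  V = {}: π^{-1}(V) = ∅ ∈ τ ✓.
  V = {[r=t]}: π^{-1}(V) = {r, t} ∉ τ ✗.
  V = {[s=u]}: π^{-1}(V) = {s, u} ∈ τ ✓.
  V = {[r=t], [s=u]}: π^{-1}(V) = {r, s, t, u} ∉ τ ✗.
  V = {[v]}: π^{-1}(V) = {v} ∉ τ ✗.
  V = {[r=t], [v]}: π^{-1}(V) = {r, t, v} ∉ τ ✗.
  V = {[s=u], [v]}: π^{-1}(V) = {s, u, v} ∉ τ ✗.
  V = {[r=t], [s=u], [v]}: π^{-1}(V) = {r, s, t, u, v} ∈ τ ✓.
Open sets in the quotient: τ_Q = {{}, {[s=u]}, {[r=t], [s=u], [v]}} (3 elements).


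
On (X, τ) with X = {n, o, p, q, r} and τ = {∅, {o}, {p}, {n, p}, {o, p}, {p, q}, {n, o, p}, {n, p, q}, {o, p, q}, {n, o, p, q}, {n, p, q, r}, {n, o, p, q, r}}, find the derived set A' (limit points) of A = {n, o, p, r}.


A' = {n, q, r}

For each x ∈ X, list the open sets U ∈ τ with x ∈ U, then check whether U ∩ (A ∖ {x}) ≠ ∅ for every such U.
  x = n: opens ∋ x are {n, p}, {n, o, p}, {n, p, q}, {n, o, p, q}, {n, p, q, r}, {n, o, p, q, r}; each meets A ∖ {n}, so x IS a limit point.
  x = o: open {o} ∋ x has {o} ∩ (A ∖ {o}) = ∅, so x is NOT a limit point.
  x = p: open {p} ∋ x has {p} ∩ (A ∖ {p}) = ∅, so x is NOT a limit point.
  x = q: opens ∋ x are {p, q}, {n, p, q}, {o, p, q}, {n, o, p, q}, {n, p, q, r}, {n, o, p, q, r}; each meets A ∖ {q}, so x IS a limit point.
  x = r: opens ∋ x are {n, p, q, r}, {n, o, p, q, r}; each meets A ∖ {r}, so x IS a limit point.
Collecting: A' = {n, q, r}.


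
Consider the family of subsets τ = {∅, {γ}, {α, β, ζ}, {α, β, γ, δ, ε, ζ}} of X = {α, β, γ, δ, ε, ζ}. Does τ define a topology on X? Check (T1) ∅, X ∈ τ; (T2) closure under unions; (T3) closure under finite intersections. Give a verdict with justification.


τ is NOT a topology on X.

Axiom (T1): ∅ ∈ τ? Yes; X ∈ τ? Yes.
Axiom (T2/T3): check pairwise unions and intersections of members of τ.
Counterexample for (T2): {γ} ∪ {α, β, ζ} = {α, β, γ, ζ} ∉ τ. Therefore τ is NOT a topology.


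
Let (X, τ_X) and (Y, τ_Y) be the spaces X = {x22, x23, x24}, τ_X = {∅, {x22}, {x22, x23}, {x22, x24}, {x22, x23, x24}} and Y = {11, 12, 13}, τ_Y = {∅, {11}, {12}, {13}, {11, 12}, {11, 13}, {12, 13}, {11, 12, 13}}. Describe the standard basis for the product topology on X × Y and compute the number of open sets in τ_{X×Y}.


Basis B = {∅ × ∅, {x22} × {11}, {x22} × {12}, {x22} × {13}, {x22} × {11, 12}, {x22} × {11, 13}, {x22, x23} × {11}, {x22, x24} × {11}, {x22} × {12, 13}, {x22, x23} × {12}, {x22, x24} × {12}, {x22, x23} × {13}, {x22, x24} × {13}, {x22} × {11, 12, 13}, {x22, x23, x24} × {11}, {x22, x23, x24} × {12}, {x22, x23, x24} × {13}, {x22, x23} × {11, 12}, {x22, x24} × {11, 12}, {x22, x23} × {11, 13}, {x22, x24} × {11, 13}, {x22, x23} × {12, 13}, {x22, x24} × {12, 13}, {x22, x23} × {11, 12, 13}, {x22, x24} × {11, 12, 13}, {x22, x23, x24} × {11, 12}, {x22, x23, x24} × {11, 13}, {x22, x23, x24} × {12, 13}, {x22, x23, x24} × {11, 12, 13}}; |τ_{X×Y}| = 125.

Enumerate products U × V with U ∈ τ_X, V ∈ τ_Y (deduplicated):
  ∅ × ∅ = {} (∅)
  {x22} × {11} = {(x22,11)}
  {x22} × {12} = {(x22,12)}
  {x22} × {13} = {(x22,13)}
  {x22} × {11, 12} = {(x22,11), (x22,12)}
  {x22} × {11, 13} = {(x22,11), (x22,13)}
  {x22, x23} × {11} = {(x22,11), (x23,11)}
  {x22, x24} × {11} = {(x22,11), (x24,11)}
  {x22} × {12, 13} = {(x22,12), (x22,13)}
  {x22, x23} × {12} = {(x22,12), (x23,12)}
  {x22, x24} × {12} = {(x22,12), (x24,12)}
  {x22, x23} × {13} = {(x22,13), (x23,13)}
  {x22, x24} × {13} = {(x22,13), (x24,13)}
  {x22} × {11, 12, 13} = {(x22,11), (x22,12), (x22,13)}
  {x22, x23, x24} × {11} = {(x22,11), (x23,11), (x24,11)}
  {x22, x23, x24} × {12} = {(x22,12), (x23,12), (x24,12)}
  {x22, x23, x24} × {13} = {(x22,13), (x23,13), (x24,13)}
  {x22, x23} × {11, 12} = {(x22,11), (x22,12), (x23,11), (x23,12)}
  {x22, x24} × {11, 12} = {(x22,11), (x22,12), (x24,11), (x24,12)}
  {x22, x23} × {11, 13} = {(x22,11), (x22,13), (x23,11), (x23,13)}
  {x22, x24} × {11, 13} = {(x22,11), (x22,13), (x24,11), (x24,13)}
  {x22, x23} × {12, 13} = {(x22,12), (x22,13), (x23,12), (x23,13)}
  {x22, x24} × {12, 13} = {(x22,12), (x22,13), (x24,12), (x24,13)}
  {x22, x23} × {11, 12, 13} = {(x22,11), (x22,12), (x22,13), (x23,11), (x23,12), (x23,13)}
  {x22, x24} × {11, 12, 13} = {(x22,11), (x22,12), (x22,13), (x24,11), (x24,12), (x24,13)}
  {x22, x23, x24} × {11, 12} = {(x22,11), (x22,12), (x23,11), (x23,12), (x24,11), (x24,12)}
  {x22, x23, x24} × {11, 13} = {(x22,11), (x22,13), (x23,11), (x23,13), (x24,11), (x24,13)}
  {x22, x23, x24} × {12, 13} = {(x22,12), (x22,13), (x23,12), (x23,13), (x24,12), (x24,13)}
  {x22, x23, x24} × {11, 12, 13} = {(x22,11), (x22,12), (x22,13), (x23,11), (x23,12), (x23,13), (x24,11), (x24,12), (x24,13)}
These 29 distinct sets form the basis B.
Close under arbitrary unions to get τ_{X×Y}; counting gives |τ_{X×Y}| = 125.


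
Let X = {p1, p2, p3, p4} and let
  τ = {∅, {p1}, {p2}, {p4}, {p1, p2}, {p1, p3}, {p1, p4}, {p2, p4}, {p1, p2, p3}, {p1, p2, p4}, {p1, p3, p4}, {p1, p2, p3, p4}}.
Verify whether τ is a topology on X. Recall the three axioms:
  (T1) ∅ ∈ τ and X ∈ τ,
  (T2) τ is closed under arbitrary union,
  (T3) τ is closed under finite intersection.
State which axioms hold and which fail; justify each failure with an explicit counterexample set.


τ IS a topology on X.

Axiom (T1): ∅ ∈ τ? Yes; X ∈ τ? Yes.
Axiom (T2/T3): check pairwise unions and intersections of members of τ.
All pairwise intersections and unions checked — each lies in τ. Therefore τ satisfies (T1), (T2), (T3): it IS a topology on X.


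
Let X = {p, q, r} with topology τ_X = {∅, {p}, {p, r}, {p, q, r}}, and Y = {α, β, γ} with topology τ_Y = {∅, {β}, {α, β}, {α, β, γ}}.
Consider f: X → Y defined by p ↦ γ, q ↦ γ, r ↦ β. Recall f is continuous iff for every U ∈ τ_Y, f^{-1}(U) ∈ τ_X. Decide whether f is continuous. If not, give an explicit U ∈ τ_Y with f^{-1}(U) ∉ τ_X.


f is NOT continuous.

Compute f^{-1}(U) for each U ∈ τ_Y:
  U = ∅: f^{-1}(U) = ∅ ∈ τ_X ✓.
  U = {β}: f^{-1}(U) = {r} ∉ τ_X ✗.
  U = {α, β}: f^{-1}(U) = {r} ∉ τ_X ✗.
  U = {α, β, γ}: f^{-1}(U) = {p, q, r} ∈ τ_X ✓.
Found U = {β} with f^{-1}(U) = {r} not in τ_X. Therefore f is NOT continuous.


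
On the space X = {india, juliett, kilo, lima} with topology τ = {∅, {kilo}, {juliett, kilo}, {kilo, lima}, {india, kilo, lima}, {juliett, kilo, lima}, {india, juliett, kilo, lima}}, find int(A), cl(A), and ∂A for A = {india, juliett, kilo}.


int(A) = {juliett, kilo}, cl(A) = {india, juliett, kilo, lima}, ∂A = {india, lima}.

Closed sets in (X, τ) are complements of opens:
  closed(X, τ) = {∅, {india}, {juliett}, {india, juliett}, {india, lima}, {india, juliett, lima}, {india, juliett, kilo, lima}}.
int(A) = ⋃ {U ∈ τ : U ⊆ A}. Opens contained in A: ∅, {kilo}, {juliett, kilo}.
Taking the union of these: int(A) = {juliett, kilo}.
cl(A) = ⋂ {C closed : A ⊆ C}. Closed sets containing A: {india, juliett, kilo, lima}.
Intersecting these: cl(A) = {india, juliett, kilo, lima}.
∂A = cl(A) ∖ int(A) = {india, juliett, kilo, lima} ∖ {juliett, kilo} = {india, lima}.


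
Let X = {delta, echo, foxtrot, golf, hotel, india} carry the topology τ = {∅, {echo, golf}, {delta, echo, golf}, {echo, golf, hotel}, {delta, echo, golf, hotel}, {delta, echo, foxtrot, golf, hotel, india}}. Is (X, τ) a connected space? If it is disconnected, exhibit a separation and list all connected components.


(X, τ) is connected.

Find clopen sets (U ∈ τ with X ∖ U ∈ τ):
  U = ∅, X ∖ U = {delta, echo, foxtrot, golf, hotel, india} — both open, so U is clopen.
  U = {delta, echo, foxtrot, golf, hotel, india}, X ∖ U = ∅ — both open, so U is clopen.
Only trivial clopens (∅ and X) exist, so (X, τ) is connected.
Compute connected components by grouping points that agree on all clopens:
  component: {delta, echo, foxtrot, golf, hotel, india}


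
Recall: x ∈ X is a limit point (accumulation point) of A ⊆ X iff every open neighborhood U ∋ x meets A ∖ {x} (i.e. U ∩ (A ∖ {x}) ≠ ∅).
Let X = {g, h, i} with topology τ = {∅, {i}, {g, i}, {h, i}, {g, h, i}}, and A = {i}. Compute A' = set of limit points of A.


A' = {g, h}

For each x ∈ X, list the open sets U ∈ τ with x ∈ U, then check whether U ∩ (A ∖ {x}) ≠ ∅ for every such U.
  x = g: opens ∋ x are {g, i}, {g, h, i}; each meets A ∖ {g}, so x IS a limit point.
  x = h: opens ∋ x are {h, i}, {g, h, i}; each meets A ∖ {h}, so x IS a limit point.
  x = i: open {i} ∋ x has {i} ∩ (A ∖ {i}) = ∅, so x is NOT a limit point.
Collecting: A' = {g, h}.


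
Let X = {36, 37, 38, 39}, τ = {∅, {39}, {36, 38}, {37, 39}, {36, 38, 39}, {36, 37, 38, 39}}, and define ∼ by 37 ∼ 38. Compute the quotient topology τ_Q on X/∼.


X/∼ = {[36], [37=38], [39]}; |τ_Q| = 3.

Equivalence classes: [36], [37=38], [39].
Quotient map π: X → X/∼ sends 36 ↦ [36], 37 ↦ [37=38], 38 ↦ [37=38], 39 ↦ [39].
For each subset V ⊆ X/∼, compute π^{-1}(V) ⊆ X and check whether π^{-1}(V) ∈ τ. V is open in τ_Q iff π^{-1}(V) ∈ τ.
  V = {}: π^{-1}(V) = ∅ ∈ τ ✓.
  V = {[36]}: π^{-1}(V) = {36} ∉ τ ✗.
  V = {[37=38]}: π^{-1}(V) = {37, 38} ∉ τ ✗.
  V = {[36], [37=38]}: π^{-1}(V) = {36, 37, 38} ∉ τ ✗.
  V = {[39]}: π^{-1}(V) = {39} ∈ τ ✓.
  V = {[36], [39]}: π^{-1}(V) = {36, 39} ∉ τ ✗.
  V = {[37=38], [39]}: π^{-1}(V) = {37, 38, 39} ∉ τ ✗.
  V = {[36], [37=38], [39]}: π^{-1}(V) = {36, 37, 38, 39} ∈ τ ✓.
Open sets in the quotient: τ_Q = {{}, {[39]}, {[36], [37=38], [39]}} (3 elements).


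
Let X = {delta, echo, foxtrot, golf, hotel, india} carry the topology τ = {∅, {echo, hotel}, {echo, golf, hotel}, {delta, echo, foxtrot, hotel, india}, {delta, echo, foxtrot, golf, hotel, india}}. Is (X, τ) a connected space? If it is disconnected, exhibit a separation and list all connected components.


(X, τ) is connected.

Find clopen sets (U ∈ τ with X ∖ U ∈ τ):
  U = ∅, X ∖ U = {delta, echo, foxtrot, golf, hotel, india} — both open, so U is clopen.
  U = {delta, echo, foxtrot, golf, hotel, india}, X ∖ U = ∅ — both open, so U is clopen.
Only trivial clopens (∅ and X) exist, so (X, τ) is connected.
Compute connected components by grouping points that agree on all clopens:
  component: {delta, echo, foxtrot, golf, hotel, india}


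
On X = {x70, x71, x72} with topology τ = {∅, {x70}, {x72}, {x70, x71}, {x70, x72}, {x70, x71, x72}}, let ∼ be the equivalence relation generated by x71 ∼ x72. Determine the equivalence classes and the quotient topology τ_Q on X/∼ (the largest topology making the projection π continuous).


X/∼ = {[x70], [x71=x72]}; |τ_Q| = 3.

Equivalence classes: [x70], [x71=x72].
Quotient map π: X → X/∼ sends x70 ↦ [x70], x71 ↦ [x71=x72], x72 ↦ [x71=x72].
For each subset V ⊆ X/∼, compute π^{-1}(V) ⊆ X and check whether π^{-1}(V) ∈ τ. V is open in τ_Q iff π^{-1}(V) ∈ τ.
  V = {}: π^{-1}(V) = ∅ ∈ τ ✓.
  V = {[x70]}: π^{-1}(V) = {x70} ∈ τ ✓.
  V = {[x71=x72]}: π^{-1}(V) = {x71, x72} ∉ τ ✗.
  V = {[x70], [x71=x72]}: π^{-1}(V) = {x70, x71, x72} ∈ τ ✓.
Open sets in the quotient: τ_Q = {{}, {[x70]}, {[x70], [x71=x72]}} (3 elements).


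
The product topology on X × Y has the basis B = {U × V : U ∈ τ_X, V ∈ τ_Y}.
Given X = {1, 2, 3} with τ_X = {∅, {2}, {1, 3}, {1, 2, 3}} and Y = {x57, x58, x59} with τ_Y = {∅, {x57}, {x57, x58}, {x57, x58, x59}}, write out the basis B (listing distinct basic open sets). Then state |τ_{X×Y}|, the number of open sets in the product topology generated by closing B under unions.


Basis B = {∅ × ∅, {2} × {x57}, {1, 3} × {x57}, {2} × {x57, x58}, {1, 2, 3} × {x57}, {2} × {x57, x58, x59}, {1, 3} × {x57, x58}, {1, 3} × {x57, x58, x59}, {1, 2, 3} × {x57, x58}, {1, 2, 3} × {x57, x58, x59}}; |τ_{X×Y}| = 16.

Enumerate products U × V with U ∈ τ_X, V ∈ τ_Y (deduplicated):
  ∅ × ∅ = {} (∅)
  {2} × {x57} = {(2,x57)}
  {1, 3} × {x57} = {(1,x57), (3,x57)}
  {2} × {x57, x58} = {(2,x57), (2,x58)}
  {1, 2, 3} × {x57} = {(1,x57), (2,x57), (3,x57)}
  {2} × {x57, x58, x59} = {(2,x57), (2,x58), (2,x59)}
  {1, 3} × {x57, x58} = {(1,x57), (1,x58), (3,x57), (3,x58)}
  {1, 3} × {x57, x58, x59} = {(1,x57), (1,x58), (1,x59), (3,x57), (3,x58), (3,x59)}
  {1, 2, 3} × {x57, x58} = {(1,x57), (1,x58), (2,x57), (2,x58), (3,x57), (3,x58)}
  {1, 2, 3} × {x57, x58, x59} = {(1,x57), (1,x58), (1,x59), (2,x57), (2,x58), (2,x59), (3,x57), (3,x58), (3,x59)}
These 10 distinct sets form the basis B.
Close under arbitrary unions to get τ_{X×Y}; counting gives |τ_{X×Y}| = 16.


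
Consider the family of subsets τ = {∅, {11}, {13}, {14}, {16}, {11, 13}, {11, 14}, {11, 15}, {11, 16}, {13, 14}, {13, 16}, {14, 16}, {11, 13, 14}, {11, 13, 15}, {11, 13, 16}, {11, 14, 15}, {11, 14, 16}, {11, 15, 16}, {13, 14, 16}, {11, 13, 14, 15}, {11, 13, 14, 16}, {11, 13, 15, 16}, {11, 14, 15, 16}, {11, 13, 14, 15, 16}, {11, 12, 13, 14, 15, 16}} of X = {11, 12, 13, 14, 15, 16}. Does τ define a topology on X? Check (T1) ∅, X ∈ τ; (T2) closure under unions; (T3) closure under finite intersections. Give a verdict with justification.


τ IS a topology on X.

Axiom (T1): ∅ ∈ τ? Yes; X ∈ τ? Yes.
Axiom (T2/T3): check pairwise unions and intersections of members of τ.
All pairwise intersections and unions checked — each lies in τ. Therefore τ satisfies (T1), (T2), (T3): it IS a topology on X.


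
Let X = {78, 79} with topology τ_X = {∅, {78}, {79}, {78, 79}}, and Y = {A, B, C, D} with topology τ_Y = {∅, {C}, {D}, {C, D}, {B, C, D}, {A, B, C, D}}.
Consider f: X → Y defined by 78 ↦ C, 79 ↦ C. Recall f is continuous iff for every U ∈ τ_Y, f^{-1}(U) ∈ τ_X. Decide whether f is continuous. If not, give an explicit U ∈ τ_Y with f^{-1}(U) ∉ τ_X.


f IS continuous.

Compute f^{-1}(U) for each U ∈ τ_Y:
  U = ∅: f^{-1}(U) = ∅ ∈ τ_X ✓.
  U = {C}: f^{-1}(U) = {78, 79} ∈ τ_X ✓.
  U = {D}: f^{-1}(U) = ∅ ∈ τ_X ✓.
  U = {C, D}: f^{-1}(U) = {78, 79} ∈ τ_X ✓.
  U = {B, C, D}: f^{-1}(U) = {78, 79} ∈ τ_X ✓.
  U = {A, B, C, D}: f^{-1}(U) = {78, 79} ∈ τ_X ✓.
Every preimage lies in τ_X, so f IS continuous.


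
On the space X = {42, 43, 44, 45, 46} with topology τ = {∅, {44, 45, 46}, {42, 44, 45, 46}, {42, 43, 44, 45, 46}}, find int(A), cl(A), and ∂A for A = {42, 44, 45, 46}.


int(A) = {42, 44, 45, 46}, cl(A) = {42, 43, 44, 45, 46}, ∂A = {43}.

Closed sets in (X, τ) are complements of opens:
  closed(X, τ) = {∅, {43}, {42, 43}, {42, 43, 44, 45, 46}}.
int(A) = ⋃ {U ∈ τ : U ⊆ A}. Opens contained in A: ∅, {44, 45, 46}, {42, 44, 45, 46}.
Taking the union of these: int(A) = {42, 44, 45, 46}.
cl(A) = ⋂ {C closed : A ⊆ C}. Closed sets containing A: {42, 43, 44, 45, 46}.
Intersecting these: cl(A) = {42, 43, 44, 45, 46}.
∂A = cl(A) ∖ int(A) = {42, 43, 44, 45, 46} ∖ {42, 44, 45, 46} = {43}.


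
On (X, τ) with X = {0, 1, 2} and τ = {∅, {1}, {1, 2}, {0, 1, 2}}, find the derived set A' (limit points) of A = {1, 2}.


A' = {0, 2}

For each x ∈ X, list the open sets U ∈ τ with x ∈ U, then check whether U ∩ (A ∖ {x}) ≠ ∅ for every such U.
  x = 0: opens ∋ x are {0, 1, 2}; each meets A ∖ {0}, so x IS a limit point.
  x = 1: open {1} ∋ x has {1} ∩ (A ∖ {1}) = ∅, so x is NOT a limit point.
  x = 2: opens ∋ x are {1, 2}, {0, 1, 2}; each meets A ∖ {2}, so x IS a limit point.
Collecting: A' = {0, 2}.


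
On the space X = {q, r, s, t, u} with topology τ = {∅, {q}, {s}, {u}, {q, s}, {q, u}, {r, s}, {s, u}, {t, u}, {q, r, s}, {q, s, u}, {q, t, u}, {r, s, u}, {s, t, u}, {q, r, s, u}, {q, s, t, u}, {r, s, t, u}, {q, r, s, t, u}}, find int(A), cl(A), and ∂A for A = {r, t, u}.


int(A) = {t, u}, cl(A) = {r, t, u}, ∂A = {r}.

Closed sets in (X, τ) are complements of opens:
  closed(X, τ) = {∅, {q}, {r}, {t}, {q, r}, {q, t}, {r, s}, {r, t}, {t, u}, {q, r, s}, {q, r, t}, {q, t, u}, {r, s, t}, {r, t, u}, {q, r, s, t}, {q, r, t, u}, {r, s, t, u}, {q, r, s, t, u}}.
int(A) = ⋃ {U ∈ τ : U ⊆ A}. Opens contained in A: ∅, {u}, {t, u}.
Taking the union of these: int(A) = {t, u}.
cl(A) = ⋂ {C closed : A ⊆ C}. Closed sets containing A: {r, t, u}, {q, r, t, u}, {r, s, t, u}, {q, r, s, t, u}.
Intersecting these: cl(A) = {r, t, u}.
∂A = cl(A) ∖ int(A) = {r, t, u} ∖ {t, u} = {r}.


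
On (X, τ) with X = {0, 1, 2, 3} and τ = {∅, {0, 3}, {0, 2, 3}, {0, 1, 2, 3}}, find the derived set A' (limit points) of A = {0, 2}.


A' = {1, 2, 3}

For each x ∈ X, list the open sets U ∈ τ with x ∈ U, then check whether U ∩ (A ∖ {x}) ≠ ∅ for every such U.
  x = 0: open {0, 3} ∋ x has {0, 3} ∩ (A ∖ {0}) = ∅, so x is NOT a limit point.
  x = 1: opens ∋ x are {0, 1, 2, 3}; each meets A ∖ {1}, so x IS a limit point.
  x = 2: opens ∋ x are {0, 2, 3}, {0, 1, 2, 3}; each meets A ∖ {2}, so x IS a limit point.
  x = 3: opens ∋ x are {0, 3}, {0, 2, 3}, {0, 1, 2, 3}; each meets A ∖ {3}, so x IS a limit point.
Collecting: A' = {1, 2, 3}.


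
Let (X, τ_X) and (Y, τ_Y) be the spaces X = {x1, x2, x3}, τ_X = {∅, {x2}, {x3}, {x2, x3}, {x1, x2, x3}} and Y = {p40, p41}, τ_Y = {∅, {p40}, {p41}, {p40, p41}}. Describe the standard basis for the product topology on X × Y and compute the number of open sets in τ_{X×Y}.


Basis B = {∅ × ∅, {x2} × {p40}, {x2} × {p41}, {x3} × {p40}, {x3} × {p41}, {x2} × {p40, p41}, {x2, x3} × {p40}, {x2, x3} × {p41}, {x3} × {p40, p41}, {x1, x2, x3} × {p40}, {x1, x2, x3} × {p41}, {x2, x3} × {p40, p41}, {x1, x2, x3} × {p40, p41}}; |τ_{X×Y}| = 25.

Enumerate products U × V with U ∈ τ_X, V ∈ τ_Y (deduplicated):
  ∅ × ∅ = {} (∅)
  {x2} × {p40} = {(x2,p40)}
  {x2} × {p41} = {(x2,p41)}
  {x3} × {p40} = {(x3,p40)}
  {x3} × {p41} = {(x3,p41)}
  {x2} × {p40, p41} = {(x2,p40), (x2,p41)}
  {x2, x3} × {p40} = {(x2,p40), (x3,p40)}
  {x2, x3} × {p41} = {(x2,p41), (x3,p41)}
  {x3} × {p40, p41} = {(x3,p40), (x3,p41)}
  {x1, x2, x3} × {p40} = {(x1,p40), (x2,p40), (x3,p40)}
  {x1, x2, x3} × {p41} = {(x1,p41), (x2,p41), (x3,p41)}
  {x2, x3} × {p40, p41} = {(x2,p40), (x2,p41), (x3,p40), (x3,p41)}
  {x1, x2, x3} × {p40, p41} = {(x1,p40), (x1,p41), (x2,p40), (x2,p41), (x3,p40), (x3,p41)}
These 13 distinct sets form the basis B.
Close under arbitrary unions to get τ_{X×Y}; counting gives |τ_{X×Y}| = 25.


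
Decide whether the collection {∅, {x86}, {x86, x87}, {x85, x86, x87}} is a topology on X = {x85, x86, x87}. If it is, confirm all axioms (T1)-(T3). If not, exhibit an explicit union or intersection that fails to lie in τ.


τ IS a topology on X.

Axiom (T1): ∅ ∈ τ? Yes; X ∈ τ? Yes.
Axiom (T2/T3): check pairwise unions and intersections of members of τ.
All pairwise intersections and unions checked — each lies in τ. Therefore τ satisfies (T1), (T2), (T3): it IS a topology on X.


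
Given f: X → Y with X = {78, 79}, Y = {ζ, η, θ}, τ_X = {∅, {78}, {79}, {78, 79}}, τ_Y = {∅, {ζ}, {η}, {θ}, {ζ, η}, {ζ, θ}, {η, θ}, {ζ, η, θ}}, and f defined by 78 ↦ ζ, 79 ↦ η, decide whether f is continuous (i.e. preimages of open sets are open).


f IS continuous.

Compute f^{-1}(U) for each U ∈ τ_Y:
  U = ∅: f^{-1}(U) = ∅ ∈ τ_X ✓.
  U = {ζ}: f^{-1}(U) = {78} ∈ τ_X ✓.
  U = {η}: f^{-1}(U) = {79} ∈ τ_X ✓.
  U = {θ}: f^{-1}(U) = ∅ ∈ τ_X ✓.
  U = {ζ, η}: f^{-1}(U) = {78, 79} ∈ τ_X ✓.
  U = {ζ, θ}: f^{-1}(U) = {78} ∈ τ_X ✓.
  U = {η, θ}: f^{-1}(U) = {79} ∈ τ_X ✓.
  U = {ζ, η, θ}: f^{-1}(U) = {78, 79} ∈ τ_X ✓.
Every preimage lies in τ_X, so f IS continuous.


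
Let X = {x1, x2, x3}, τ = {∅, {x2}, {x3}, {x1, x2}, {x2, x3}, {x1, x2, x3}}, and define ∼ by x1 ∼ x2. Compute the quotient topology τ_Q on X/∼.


X/∼ = {[x1=x2], [x3]}; |τ_Q| = 4.

Equivalence classes: [x1=x2], [x3].
Quotient map π: X → X/∼ sends x1 ↦ [x1=x2], x2 ↦ [x1=x2], x3 ↦ [x3].
For each subset V ⊆ X/∼, compute π^{-1}(V) ⊆ X and check whether π^{-1}(V) ∈ τ. V is open in τ_Q iff π^{-1}(V) ∈ τ.
  V = {}: π^{-1}(V) = ∅ ∈ τ ✓.
  V = {[x1=x2]}: π^{-1}(V) = {x1, x2} ∈ τ ✓.
  V = {[x3]}: π^{-1}(V) = {x3} ∈ τ ✓.
  V = {[x1=x2], [x3]}: π^{-1}(V) = {x1, x2, x3} ∈ τ ✓.
Open sets in the quotient: τ_Q = {{}, {[x1=x2]}, {[x3]}, {[x1=x2], [x3]}} (4 elements).


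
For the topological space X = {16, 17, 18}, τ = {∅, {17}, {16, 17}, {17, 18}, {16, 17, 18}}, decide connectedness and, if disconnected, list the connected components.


(X, τ) is connected.

Find clopen sets (U ∈ τ with X ∖ U ∈ τ):
  U = ∅, X ∖ U = {16, 17, 18} — both open, so U is clopen.
  U = {16, 17, 18}, X ∖ U = ∅ — both open, so U is clopen.
Only trivial clopens (∅ and X) exist, so (X, τ) is connected.
Compute connected components by grouping points that agree on all clopens:
  component: {16, 17, 18}


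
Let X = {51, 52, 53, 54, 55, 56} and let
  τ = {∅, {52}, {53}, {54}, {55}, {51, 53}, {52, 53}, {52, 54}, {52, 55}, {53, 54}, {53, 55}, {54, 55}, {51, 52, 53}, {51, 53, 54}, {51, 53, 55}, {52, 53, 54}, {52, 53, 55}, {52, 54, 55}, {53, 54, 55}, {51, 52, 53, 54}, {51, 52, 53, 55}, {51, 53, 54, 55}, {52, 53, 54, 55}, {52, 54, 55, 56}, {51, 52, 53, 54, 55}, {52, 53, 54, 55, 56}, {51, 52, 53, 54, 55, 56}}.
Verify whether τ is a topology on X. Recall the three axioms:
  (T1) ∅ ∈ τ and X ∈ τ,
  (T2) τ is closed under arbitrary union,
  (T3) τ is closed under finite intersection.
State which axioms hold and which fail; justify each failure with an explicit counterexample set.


τ IS a topology on X.

Axiom (T1): ∅ ∈ τ? Yes; X ∈ τ? Yes.
Axiom (T2/T3): check pairwise unions and intersections of members of τ.
All pairwise intersections and unions checked — each lies in τ. Therefore τ satisfies (T1), (T2), (T3): it IS a topology on X.


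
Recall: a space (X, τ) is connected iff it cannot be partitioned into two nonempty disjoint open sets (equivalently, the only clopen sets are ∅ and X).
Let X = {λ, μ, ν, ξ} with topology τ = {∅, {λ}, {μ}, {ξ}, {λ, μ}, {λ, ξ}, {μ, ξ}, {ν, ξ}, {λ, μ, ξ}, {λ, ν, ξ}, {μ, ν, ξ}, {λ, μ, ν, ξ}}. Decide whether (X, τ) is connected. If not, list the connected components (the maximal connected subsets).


(X, τ) is disconnected; components = [{λ}, {μ}, {ν, ξ}].

Find clopen sets (U ∈ τ with X ∖ U ∈ τ):
  U = ∅, X ∖ U = {λ, μ, ν, ξ} — both open, so U is clopen.
  U = {λ}, X ∖ U = {μ, ν, ξ} — both open, so U is clopen.
  U = {μ}, X ∖ U = {λ, ν, ξ} — both open, so U is clopen.
  U = {λ, μ}, X ∖ U = {ν, ξ} — both open, so U is clopen.
  U = {ν, ξ}, X ∖ U = {λ, μ} — both open, so U is clopen.
  U = {λ, ν, ξ}, X ∖ U = {μ} — both open, so U is clopen.
  U = {μ, ν, ξ}, X ∖ U = {λ} — both open, so U is clopen.
  U = {λ, μ, ν, ξ}, X ∖ U = ∅ — both open, so U is clopen.
Nontrivial clopen(s) exist: e.g. {λ, ν, ξ}. So (X, τ) is disconnected.
Compute connected components by grouping points that agree on all clopens:
  component: {λ}
  component: {μ}
  component: {ν, ξ}


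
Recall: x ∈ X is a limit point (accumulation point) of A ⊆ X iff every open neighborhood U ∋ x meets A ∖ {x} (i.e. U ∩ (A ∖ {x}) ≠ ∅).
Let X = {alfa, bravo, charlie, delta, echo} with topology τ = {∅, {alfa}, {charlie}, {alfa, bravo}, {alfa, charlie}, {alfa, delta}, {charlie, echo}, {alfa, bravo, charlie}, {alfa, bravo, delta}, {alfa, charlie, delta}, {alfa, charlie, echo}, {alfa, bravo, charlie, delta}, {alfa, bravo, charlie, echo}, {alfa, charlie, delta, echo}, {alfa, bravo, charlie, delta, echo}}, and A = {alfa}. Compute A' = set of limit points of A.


A' = {bravo, delta}

For each x ∈ X, list the open sets U ∈ τ with x ∈ U, then check whether U ∩ (A ∖ {x}) ≠ ∅ for every such U.
  x = alfa: open {alfa} ∋ x has {alfa} ∩ (A ∖ {alfa}) = ∅, so x is NOT a limit point.
  x = bravo: opens ∋ x are {alfa, bravo}, {alfa, bravo, charlie}, {alfa, bravo, delta}, {alfa, bravo, charlie, delta}, {alfa, bravo, charlie, echo}, {alfa, bravo, charlie, delta, echo}; each meets A ∖ {bravo}, so x IS a limit point.
  x = charlie: open {charlie} ∋ x has {charlie} ∩ (A ∖ {charlie}) = ∅, so x is NOT a limit point.
  x = delta: opens ∋ x are {alfa, delta}, {alfa, bravo, delta}, {alfa, charlie, delta}, {alfa, bravo, charlie, delta}, {alfa, charlie, delta, echo}, {alfa, bravo, charlie, delta, echo}; each meets A ∖ {delta}, so x IS a limit point.
  x = echo: open {charlie, echo} ∋ x has {charlie, echo} ∩ (A ∖ {echo}) = ∅, so x is NOT a limit point.
Collecting: A' = {bravo, delta}.


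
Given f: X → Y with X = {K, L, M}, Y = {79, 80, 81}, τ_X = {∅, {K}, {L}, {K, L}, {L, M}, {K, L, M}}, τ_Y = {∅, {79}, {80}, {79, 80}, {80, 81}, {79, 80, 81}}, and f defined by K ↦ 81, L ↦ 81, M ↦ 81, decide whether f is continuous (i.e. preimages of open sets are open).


f IS continuous.

Compute f^{-1}(U) for each U ∈ τ_Y:
  U = ∅: f^{-1}(U) = ∅ ∈ τ_X ✓.
  U = {79}: f^{-1}(U) = ∅ ∈ τ_X ✓.
  U = {80}: f^{-1}(U) = ∅ ∈ τ_X ✓.
  U = {79, 80}: f^{-1}(U) = ∅ ∈ τ_X ✓.
  U = {80, 81}: f^{-1}(U) = {K, L, M} ∈ τ_X ✓.
  U = {79, 80, 81}: f^{-1}(U) = {K, L, M} ∈ τ_X ✓.
Every preimage lies in τ_X, so f IS continuous.


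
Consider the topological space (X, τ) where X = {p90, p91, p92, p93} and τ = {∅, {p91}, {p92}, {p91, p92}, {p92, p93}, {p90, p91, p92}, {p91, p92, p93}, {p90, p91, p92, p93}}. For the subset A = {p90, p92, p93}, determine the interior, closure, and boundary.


int(A) = {p92, p93}, cl(A) = {p90, p92, p93}, ∂A = {p90}.

Closed sets in (X, τ) are complements of opens:
  closed(X, τ) = {∅, {p90}, {p93}, {p90, p91}, {p90, p93}, {p90, p91, p93}, {p90, p92, p93}, {p90, p91, p92, p93}}.
int(A) = ⋃ {U ∈ τ : U ⊆ A}. Opens contained in A: ∅, {p92}, {p92, p93}.
Taking the union of these: int(A) = {p92, p93}.
cl(A) = ⋂ {C closed : A ⊆ C}. Closed sets containing A: {p90, p92, p93}, {p90, p91, p92, p93}.
Intersecting these: cl(A) = {p90, p92, p93}.
∂A = cl(A) ∖ int(A) = {p90, p92, p93} ∖ {p92, p93} = {p90}.


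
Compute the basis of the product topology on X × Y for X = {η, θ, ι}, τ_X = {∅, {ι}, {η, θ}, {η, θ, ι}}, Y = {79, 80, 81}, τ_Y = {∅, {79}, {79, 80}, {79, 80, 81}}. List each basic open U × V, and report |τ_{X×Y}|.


Basis B = {∅ × ∅, {ι} × {79}, {η, θ} × {79}, {ι} × {79, 80}, {η, θ, ι} × {79}, {ι} × {79, 80, 81}, {η, θ} × {79, 80}, {η, θ} × {79, 80, 81}, {η, θ, ι} × {79, 80}, {η, θ, ι} × {79, 80, 81}}; |τ_{X×Y}| = 16.

Enumerate products U × V with U ∈ τ_X, V ∈ τ_Y (deduplicated):
  ∅ × ∅ = {} (∅)
  {ι} × {79} = {(ι,79)}
  {η, θ} × {79} = {(η,79), (θ,79)}
  {ι} × {79, 80} = {(ι,79), (ι,80)}
  {η, θ, ι} × {79} = {(η,79), (θ,79), (ι,79)}
  {ι} × {79, 80, 81} = {(ι,79), (ι,80), (ι,81)}
  {η, θ} × {79, 80} = {(η,79), (η,80), (θ,79), (θ,80)}
  {η, θ} × {79, 80, 81} = {(η,79), (η,80), (η,81), (θ,79), (θ,80), (θ,81)}
  {η, θ, ι} × {79, 80} = {(η,79), (η,80), (θ,79), (θ,80), (ι,79), (ι,80)}
  {η, θ, ι} × {79, 80, 81} = {(η,79), (η,80), (η,81), (θ,79), (θ,80), (θ,81), (ι,79), (ι,80), (ι,81)}
These 10 distinct sets form the basis B.
Close under arbitrary unions to get τ_{X×Y}; counting gives |τ_{X×Y}| = 16.


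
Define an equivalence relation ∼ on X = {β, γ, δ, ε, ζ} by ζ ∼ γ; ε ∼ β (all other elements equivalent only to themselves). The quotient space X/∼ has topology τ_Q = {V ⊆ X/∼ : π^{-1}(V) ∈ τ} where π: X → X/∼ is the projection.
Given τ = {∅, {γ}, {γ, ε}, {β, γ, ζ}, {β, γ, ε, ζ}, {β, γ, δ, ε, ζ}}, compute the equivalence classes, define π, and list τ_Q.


X/∼ = {[β=ε], [γ=ζ], [δ]}; |τ_Q| = 3.

Equivalence classes: [β=ε], [γ=ζ], [δ].
Quotient map π: X → X/∼ sends β ↦ [β=ε], γ ↦ [γ=ζ], δ ↦ [δ], ε ↦ [β=ε], ζ ↦ [γ=ζ].
For each subset V ⊆ X/∼, compute π^{-1}(V) ⊆ X and check whether π^{-1}(V) ∈ τ. V is open in τ_Q iff π^{-1}(V) ∈ τ.
  V = {}: π^{-1}(V) = ∅ ∈ τ ✓.
  V = {[β=ε]}: π^{-1}(V) = {β, ε} ∉ τ ✗.
  V = {[γ=ζ]}: π^{-1}(V) = {γ, ζ} ∉ τ ✗.
  V = {[β=ε], [γ=ζ]}: π^{-1}(V) = {β, γ, ε, ζ} ∈ τ ✓.
  V = {[δ]}: π^{-1}(V) = {δ} ∉ τ ✗.
  V = {[β=ε], [δ]}: π^{-1}(V) = {β, δ, ε} ∉ τ ✗.
  V = {[γ=ζ], [δ]}: π^{-1}(V) = {γ, δ, ζ} ∉ τ ✗.
  V = {[β=ε], [γ=ζ], [δ]}: π^{-1}(V) = {β, γ, δ, ε, ζ} ∈ τ ✓.
Open sets in the quotient: τ_Q = {{}, {[β=ε], [γ=ζ]}, {[β=ε], [γ=ζ], [δ]}} (3 elements).


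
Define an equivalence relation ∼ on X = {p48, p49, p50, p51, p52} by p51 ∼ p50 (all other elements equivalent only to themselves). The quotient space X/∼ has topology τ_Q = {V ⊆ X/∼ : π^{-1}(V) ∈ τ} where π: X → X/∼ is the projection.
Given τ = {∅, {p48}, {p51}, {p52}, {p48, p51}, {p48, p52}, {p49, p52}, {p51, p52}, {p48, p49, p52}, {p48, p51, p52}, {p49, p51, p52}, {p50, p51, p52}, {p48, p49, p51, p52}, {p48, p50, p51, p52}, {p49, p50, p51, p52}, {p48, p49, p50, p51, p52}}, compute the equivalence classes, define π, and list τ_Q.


X/∼ = {[p48], [p49], [p50=p51], [p52]}; |τ_Q| = 10.

Equivalence classes: [p48], [p49], [p50=p51], [p52].
Quotient map π: X → X/∼ sends p48 ↦ [p48], p49 ↦ [p49], p50 ↦ [p50=p51], p51 ↦ [p50=p51], p52 ↦ [p52].
For each subset V ⊆ X/∼, compute π^{-1}(V) ⊆ X and check whether π^{-1}(V) ∈ τ. V is open in τ_Q iff π^{-1}(V) ∈ τ.
  V = {}: π^{-1}(V) = ∅ ∈ τ ✓.
  V = {[p48]}: π^{-1}(V) = {p48} ∈ τ ✓.
  V = {[p49]}: π^{-1}(V) = {p49} ∉ τ ✗.
  V = {[p48], [p49]}: π^{-1}(V) = {p48, p49} ∉ τ ✗.
  V = {[p50=p51]}: π^{-1}(V) = {p50, p51} ∉ τ ✗.
  V = {[p48], [p50=p51]}: π^{-1}(V) = {p48, p50, p51} ∉ τ ✗.
  V = {[p49], [p50=p51]}: π^{-1}(V) = {p49, p50, p51} ∉ τ ✗.
  V = {[p48], [p49], [p50=p51]}: π^{-1}(V) = {p48, p49, p50, p51} ∉ τ ✗.
  V = {[p52]}: π^{-1}(V) = {p52} ∈ τ ✓.
  V = {[p48], [p52]}: π^{-1}(V) = {p48, p52} ∈ τ ✓.
  V = {[p49], [p52]}: π^{-1}(V) = {p49, p52} ∈ τ ✓.
  V = {[p48], [p49], [p52]}: π^{-1}(V) = {p48, p49, p52} ∈ τ ✓.
  V = {[p50=p51], [p52]}: π^{-1}(V) = {p50, p51, p52} ∈ τ ✓.
  V = {[p48], [p50=p51], [p52]}: π^{-1}(V) = {p48, p50, p51, p52} ∈ τ ✓.
  V = {[p49], [p50=p51], [p52]}: π^{-1}(V) = {p49, p50, p51, p52} ∈ τ ✓.
  V = {[p48], [p49], [p50=p51], [p52]}: π^{-1}(V) = {p48, p49, p50, p51, p52} ∈ τ ✓.
Open sets in the quotient: τ_Q = {{}, {[p48]}, {[p52]}, {[p48], [p52]}, {[p49], [p52]}, {[p48], [p49], [p52]}, {[p50=p51], [p52]}, {[p48], [p50=p51], [p52]}, {[p49], [p50=p51], [p52]}, {[p48], [p49], [p50=p51], [p52]}} (10 elements).


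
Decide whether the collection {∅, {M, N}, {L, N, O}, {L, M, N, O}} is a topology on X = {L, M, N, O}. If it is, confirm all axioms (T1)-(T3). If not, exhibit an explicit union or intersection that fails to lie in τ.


τ is NOT a topology on X.

Axiom (T1): ∅ ∈ τ? Yes; X ∈ τ? Yes.
Axiom (T2/T3): check pairwise unions and intersections of members of τ.
Counterexample for (T3): {M, N} ∩ {L, N, O} = {N} ∉ τ. Therefore τ is NOT a topology.


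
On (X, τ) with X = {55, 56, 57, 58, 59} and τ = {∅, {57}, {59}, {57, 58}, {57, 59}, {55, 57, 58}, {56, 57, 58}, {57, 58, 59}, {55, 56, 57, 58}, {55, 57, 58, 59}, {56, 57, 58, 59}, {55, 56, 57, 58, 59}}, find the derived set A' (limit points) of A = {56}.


A' = ∅

For each x ∈ X, list the open sets U ∈ τ with x ∈ U, then check whether U ∩ (A ∖ {x}) ≠ ∅ for every such U.
  x = 55: open {55, 57, 58} ∋ x has {55, 57, 58} ∩ (A ∖ {55}) = ∅, so x is NOT a limit point.
  x = 56: open {56, 57, 58} ∋ x has {56, 57, 58} ∩ (A ∖ {56}) = ∅, so x is NOT a limit point.
  x = 57: open {57} ∋ x has {57} ∩ (A ∖ {57}) = ∅, so x is NOT a limit point.
  x = 58: open {57, 58} ∋ x has {57, 58} ∩ (A ∖ {58}) = ∅, so x is NOT a limit point.
  x = 59: open {59} ∋ x has {59} ∩ (A ∖ {59}) = ∅, so x is NOT a limit point.
Collecting: A' = ∅.


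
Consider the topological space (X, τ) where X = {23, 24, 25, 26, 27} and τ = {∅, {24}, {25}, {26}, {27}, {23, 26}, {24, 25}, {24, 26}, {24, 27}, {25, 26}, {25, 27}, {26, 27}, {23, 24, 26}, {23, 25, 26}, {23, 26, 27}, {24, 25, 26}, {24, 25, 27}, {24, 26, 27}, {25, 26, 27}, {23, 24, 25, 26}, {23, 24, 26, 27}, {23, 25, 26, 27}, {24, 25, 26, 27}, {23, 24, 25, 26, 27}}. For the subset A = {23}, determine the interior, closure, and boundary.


int(A) = ∅, cl(A) = {23}, ∂A = {23}.

Closed sets in (X, τ) are complements of opens:
  closed(X, τ) = {∅, {23}, {24}, {25}, {27}, {23, 24}, {23, 25}, {23, 26}, {23, 27}, {24, 25}, {24, 27}, {25, 27}, {23, 24, 25}, {23, 24, 26}, {23, 24, 27}, {23, 25, 26}, {23, 25, 27}, {23, 26, 27}, {24, 25, 27}, {23, 24, 25, 26}, {23, 24, 25, 27}, {23, 24, 26, 27}, {23, 25, 26, 27}, {23, 24, 25, 26, 27}}.
int(A) = ⋃ {U ∈ τ : U ⊆ A}. Opens contained in A: ∅.
Taking the union of these: int(A) = ∅.
cl(A) = ⋂ {C closed : A ⊆ C}. Closed sets containing A: {23}, {23, 24}, {23, 25}, {23, 26}, {23, 27}, {23, 24, 25}, {23, 24, 26}, {23, 24, 27}, {23, 25, 26}, {23, 25, 27}, {23, 26, 27}, {23, 24, 25, 26}, {23, 24, 25, 27}, {23, 24, 26, 27}, {23, 25, 26, 27}, {23, 24, 25, 26, 27}.
Intersecting these: cl(A) = {23}.
∂A = cl(A) ∖ int(A) = {23} ∖ ∅ = {23}.


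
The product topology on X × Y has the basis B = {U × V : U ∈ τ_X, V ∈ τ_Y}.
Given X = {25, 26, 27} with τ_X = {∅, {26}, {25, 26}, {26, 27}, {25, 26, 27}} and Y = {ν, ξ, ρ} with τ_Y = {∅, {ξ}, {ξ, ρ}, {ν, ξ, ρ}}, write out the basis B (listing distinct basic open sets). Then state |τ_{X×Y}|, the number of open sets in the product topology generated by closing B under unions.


Basis B = {∅ × ∅, {26} × {ξ}, {25, 26} × {ξ}, {26} × {ξ, ρ}, {26, 27} × {ξ}, {25, 26, 27} × {ξ}, {26} × {ν, ξ, ρ}, {25, 26} × {ξ, ρ}, {26, 27} × {ξ, ρ}, {25, 26} × {ν, ξ, ρ}, {25, 26, 27} × {ξ, ρ}, {26, 27} × {ν, ξ, ρ}, {25, 26, 27} × {ν, ξ, ρ}}; |τ_{X×Y}| = 30.

Enumerate products U × V with U ∈ τ_X, V ∈ τ_Y (deduplicated):
  ∅ × ∅ = {} (∅)
  {26} × {ξ} = {(26,ξ)}
  {25, 26} × {ξ} = {(25,ξ), (26,ξ)}
  {26} × {ξ, ρ} = {(26,ξ), (26,ρ)}
  {26, 27} × {ξ} = {(26,ξ), (27,ξ)}
  {25, 26, 27} × {ξ} = {(25,ξ), (26,ξ), (27,ξ)}
  {26} × {ν, ξ, ρ} = {(26,ν), (26,ξ), (26,ρ)}
  {25, 26} × {ξ, ρ} = {(25,ξ), (25,ρ), (26,ξ), (26,ρ)}
  {26, 27} × {ξ, ρ} = {(26,ξ), (26,ρ), (27,ξ), (27,ρ)}
  {25, 26} × {ν, ξ, ρ} = {(25,ν), (25,ξ), (25,ρ), (26,ν), (26,ξ), (26,ρ)}
  {25, 26, 27} × {ξ, ρ} = {(25,ξ), (25,ρ), (26,ξ), (26,ρ), (27,ξ), (27,ρ)}
  {26, 27} × {ν, ξ, ρ} = {(26,ν), (26,ξ), (26,ρ), (27,ν), (27,ξ), (27,ρ)}
  {25, 26, 27} × {ν, ξ, ρ} = {(25,ν), (25,ξ), (25,ρ), (26,ν), (26,ξ), (26,ρ), (27,ν), (27,ξ), (27,ρ)}
These 13 distinct sets form the basis B.
Close under arbitrary unions to get τ_{X×Y}; counting gives |τ_{X×Y}| = 30.


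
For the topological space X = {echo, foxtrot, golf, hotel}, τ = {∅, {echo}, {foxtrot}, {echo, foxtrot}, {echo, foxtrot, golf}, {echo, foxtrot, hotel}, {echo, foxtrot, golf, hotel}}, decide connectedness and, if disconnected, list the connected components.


(X, τ) is connected.

Find clopen sets (U ∈ τ with X ∖ U ∈ τ):
  U = ∅, X ∖ U = {echo, foxtrot, golf, hotel} — both open, so U is clopen.
  U = {echo, foxtrot, golf, hotel}, X ∖ U = ∅ — both open, so U is clopen.
Only trivial clopens (∅ and X) exist, so (X, τ) is connected.
Compute connected components by grouping points that agree on all clopens:
  component: {echo, foxtrot, golf, hotel}


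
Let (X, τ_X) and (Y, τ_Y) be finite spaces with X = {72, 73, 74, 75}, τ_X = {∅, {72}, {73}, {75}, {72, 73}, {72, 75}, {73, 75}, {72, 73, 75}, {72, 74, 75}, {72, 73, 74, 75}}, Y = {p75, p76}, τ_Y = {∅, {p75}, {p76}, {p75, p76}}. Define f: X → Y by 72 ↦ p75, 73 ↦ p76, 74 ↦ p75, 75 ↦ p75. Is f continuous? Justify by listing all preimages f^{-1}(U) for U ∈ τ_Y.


f IS continuous.

Compute f^{-1}(U) for each U ∈ τ_Y:
  U = ∅: f^{-1}(U) = ∅ ∈ τ_X ✓.
  U = {p75}: f^{-1}(U) = {72, 74, 75} ∈ τ_X ✓.
  U = {p76}: f^{-1}(U) = {73} ∈ τ_X ✓.
  U = {p75, p76}: f^{-1}(U) = {72, 73, 74, 75} ∈ τ_X ✓.
Every preimage lies in τ_X, so f IS continuous.
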